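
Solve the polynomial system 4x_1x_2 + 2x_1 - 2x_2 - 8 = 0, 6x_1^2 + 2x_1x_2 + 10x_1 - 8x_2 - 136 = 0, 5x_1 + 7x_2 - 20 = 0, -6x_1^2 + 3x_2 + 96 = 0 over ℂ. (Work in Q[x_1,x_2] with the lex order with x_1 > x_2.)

Compute a lex Gröbner basis by Buchberger's algorithm.
f_1 = 4x_1x_2 + 2x_1 - 2x_2 - 8, LT = x_1x_2.
f_2 = 6x_1^2 + 2x_1x_2 + 10x_1 - 8x_2 - 136, LT = x_1^2.
f_3 = 5x_1 + 7x_2 - 20, LT = x_1.
f_4 = -6x_1^2 + 3x_2 + 96, LT = x_1^2.

S(f_1,f_2): lcm = x_1^2x_2. S = 1/2x_1^2 - 1/3x_1x_2^2 - 13/6x_1x_2 - 2x_1 + 4/3x_2^2 + 68/3x_2.
  reduce S modulo (f_1, f_2, f_3, f_4):
  remainder 7/6x_2^2 + 721/30x_2 ≠ 0; add h_5 = 7/6x_2^2 + 721/30x_2 to the basis.

S(f_1,f_3): lcm = x_1x_2. S = 1/2x_1 - 7/5x_2^2 + 7/2x_2 - 2.
  reduce S modulo (f_1, f_2, f_3, f_4, h_5):
  remainder 791/25x_2 ≠ 0; add h_6 = 791/25x_2 to the basis.

The other S-polynomials (S(f_1,f_4), S(f_2,f_3), S(f_2,f_4), S(f_3,f_4), S(f_1,h_5), S(f_2,h_5), S(f_3,h_5), S(f_4,h_5), S(f_1,h_6), S(f_2,h_6), S(f_3,h_6), S(f_4,h_6), S(h_5,h_6)) all reduce to 0 modulo the current basis, so we have a Gröbner basis.
Inter-reduce: drop elements whose leading term is divisible by another's, tail-reduce, and make monic.
Reduced Gröbner basis: {x_1 - 4, x_2}.

Elimination: the polynomial x_2 lies in the elimination ideal for x_2, so x_2 ∈ {0}. For each such x_2, the remaining basis elements (now univariate) give the rest of the solution.
  x_2 = 0: the earlier basis element becomes x_1 - 4 = 0, giving x_1 = 4 — point (4, 0).

{(4, 0)}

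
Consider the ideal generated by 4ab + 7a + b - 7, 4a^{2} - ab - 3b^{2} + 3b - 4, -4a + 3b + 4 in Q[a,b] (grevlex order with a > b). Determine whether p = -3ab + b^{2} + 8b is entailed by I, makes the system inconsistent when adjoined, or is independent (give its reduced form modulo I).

First compute the reduced Gröbner basis of I by Buchberger's algorithm.
f_1 = 4ab + 7a + b - 7, LT = ab.
f_2 = 4a^{2} - ab - 3b^{2} + 3b - 4, LT = a^{2}.
f_3 = -4a + 3b + 4, LT = a.

S(f_1,f_2): lcm = a^{2}b. S = \tfrac{1}{4}ab^{2} + \tfrac{3}{4}b^{3} + \tfrac{7}{4}a^{2} + \tfrac{1}{4}ab - \tfrac{3}{4}b^{2} - \tfrac{7}{4}a + b.
  leading term ab^{2}: subtract (\tfrac{1}{16}b)·f_1 from \tfrac{1}{4}ab^{2} + \tfrac{3}{4}b^{3} + \tfrac{7}{4}a^{2} + \tfrac{1}{4}ab - \tfrac{3}{4}b^{2} - \tfrac{7}{4}a + b → \tfrac{3}{4}b^{3} + \tfrac{7}{4}a^{2} - \tfrac{3}{16}ab - \tfrac{13}{16}b^{2} - \tfrac{7}{4}a + \tfrac{23}{16}b
  leading term b^{3}: no divisor's leading term divides it; move \tfrac{3}{4}b^{3} to the remainder.
  leading term a^{2}: subtract (\tfrac{7}{16})·f_2 from \tfrac{7}{4}a^{2} - \tfrac{3}{16}ab - \tfrac{13}{16}b^{2} - \tfrac{7}{4}a + \tfrac{23}{16}b → \tfrac{1}{4}ab + \tfrac{1}{2}b^{2} - \tfrac{7}{4}a + \tfrac{1}{8}b + \tfrac{7}{4}
  leading term ab: subtract (\tfrac{1}{16})·f_1 from \tfrac{1}{4}ab + \tfrac{1}{2}b^{2} - \tfrac{7}{4}a + \tfrac{1}{8}b + \tfrac{7}{4} → \tfrac{1}{2}b^{2} - \tfrac{35}{16}a + \tfrac{1}{16}b + \tfrac{35}{16}
  leading term b^{2}: no divisor's leading term divides it; move \tfrac{1}{2}b^{2} to the remainder.
  leading term a: subtract (\tfrac{35}{64})·f_3 from -\tfrac{35}{16}a + \tfrac{1}{16}b + \tfrac{35}{16} → -\tfrac{101}{64}b
  leading term b: no divisor's leading term divides it; move -\tfrac{101}{64}b to the remainder.
  remainder \tfrac{3}{4}b^{3} + \tfrac{1}{2}b^{2} - \tfrac{101}{64}b ≠ 0; add h_4 = \tfrac{3}{4}b^{3} + \tfrac{1}{2}b^{2} - \tfrac{101}{64}b to the basis.

S(f_1,f_3): lcm = ab. S = \tfrac{3}{4}b^{2} + \tfrac{7}{4}a + \tfrac{5}{4}b - \tfrac{7}{4}.
  leading term b^{2}: no divisor's leading term divides it; move \tfrac{3}{4}b^{2} to the remainder.
  leading term a: subtract (-\tfrac{7}{16})·f_3 from \tfrac{7}{4}a + \tfrac{5}{4}b - \tfrac{7}{4} → \tfrac{41}{16}b
  leading term b: no divisor's leading term divides it; move \tfrac{41}{16}b to the remainder.
  remainder \tfrac{3}{4}b^{2} + \tfrac{41}{16}b ≠ 0; add h_5 = \tfrac{3}{4}b^{2} + \tfrac{41}{16}b to the basis.

S(f_2,f_3): lcm = a^{2}. S = \tfrac{1}{2}ab - \tfrac{3}{4}b^{2} + a + \tfrac{3}{4}b - 1.
  leading term ab: subtract (\tfrac{1}{8})·f_1 from \tfrac{1}{2}ab - \tfrac{3}{4}b^{2} + a + \tfrac{3}{4}b - 1 → -\tfrac{3}{4}b^{2} + \tfrac{1}{8}a + \tfrac{5}{8}b - \tfrac{1}{8}
  leading term b^{2}: subtract (-1)·h_5 from -\tfrac{3}{4}b^{2} + \tfrac{1}{8}a + \tfrac{5}{8}b - \tfrac{1}{8} → \tfrac{1}{8}a + \tfrac{51}{16}b - \tfrac{1}{8}
  leading term a: subtract (-\tfrac{1}{32})·f_3 from \tfrac{1}{8}a + \tfrac{51}{16}b - \tfrac{1}{8} → \tfrac{105}{32}b
  leading term b: no divisor's leading term divides it; move \tfrac{105}{32}b to the remainder.
  remainder \tfrac{105}{32}b ≠ 0; add h_6 = \tfrac{105}{32}b to the basis.

S(f_1,h_4): lcm = ab^{3}. S = \tfrac{13}{12}ab^{2} + \tfrac{1}{4}b^{3} + \tfrac{101}{48}ab - \tfrac{7}{4}b^{2}.
  leading term ab^{2}: subtract (\tfrac{13}{48}b)·f_1 from \tfrac{13}{12}ab^{2} + \tfrac{1}{4}b^{3} + \tfrac{101}{48}ab - \tfrac{7}{4}b^{2} → \tfrac{1}{4}b^{3} + \tfrac{5}{24}ab - \tfrac{97}{48}b^{2} + \tfrac{91}{48}b
  leading term b^{3}: subtract (\tfrac{1}{3})·h_4 from \tfrac{1}{4}b^{3} + \tfrac{5}{24}ab - \tfrac{97}{48}b^{2} + \tfrac{91}{48}b → \tfrac{5}{24}ab - \tfrac{35}{16}b^{2} + \tfrac{155}{64}b
  leading term ab: subtract (\tfrac{5}{96})·f_1 from \tfrac{5}{24}ab - \tfrac{35}{16}b^{2} + \tfrac{155}{64}b → -\tfrac{35}{16}b^{2} - \tfrac{35}{96}a + \tfrac{455}{192}b + \tfrac{35}{96}
  leading term b^{2}: subtract (-\tfrac{35}{12})·h_5 from -\tfrac{35}{16}b^{2} - \tfrac{35}{96}a + \tfrac{455}{192}b + \tfrac{35}{96} → -\tfrac{35}{96}a + \tfrac{315}{32}b + \tfrac{35}{96}
  leading term a: subtract (\tfrac{35}{384})·f_3 from -\tfrac{35}{96}a + \tfrac{315}{32}b + \tfrac{35}{96} → \tfrac{1225}{128}b
  leading term b: subtract (\tfrac{35}{12})·h_6 from \tfrac{1225}{128}b → 0
  remainder 0.

S(f_2,h_4): leading monomials are coprime, so the S-polynomial reduces to 0 (Buchberger's first criterion).
S(f_3,h_4): leading monomials are coprime, so the S-polynomial reduces to 0 (Buchberger's first criterion).
S(f_1,h_5): lcm = ab^{2}. S = -\tfrac{5}{3}ab + \tfrac{1}{4}b^{2} - \tfrac{7}{4}b.
  leading term ab: subtract (-\tfrac{5}{12})·f_1 from -\tfrac{5}{3}ab + \tfrac{1}{4}b^{2} - \tfrac{7}{4}b → \tfrac{1}{4}b^{2} + \tfrac{35}{12}a - \tfrac{4}{3}b - \tfrac{35}{12}
  leading term b^{2}: subtract (\tfrac{1}{3})·h_5 from \tfrac{1}{4}b^{2} + \tfrac{35}{12}a - \tfrac{4}{3}b - \tfrac{35}{12} → \tfrac{35}{12}a - \tfrac{35}{16}b - \tfrac{35}{12}
  leading term a: subtract (-\tfrac{35}{48})·f_3 from \tfrac{35}{12}a - \tfrac{35}{16}b - \tfrac{35}{12} → 0
  remainder 0.

S(f_2,h_5): leading monomials are coprime, so the S-polynomial reduces to 0 (Buchberger's first criterion).
S(f_3,h_5): leading monomials are coprime, so the S-polynomial reduces to 0 (Buchberger's first criterion).
S(h_4,h_5): lcm = b^{3}. S = -\tfrac{11}{4}b^{2} - \tfrac{101}{48}b.
  leading term b^{2}: subtract (-\tfrac{11}{3})·h_5 from -\tfrac{11}{4}b^{2} - \tfrac{101}{48}b → \tfrac{175}{24}b
  leading term b: subtract (\tfrac{20}{9})·h_6 from \tfrac{175}{24}b → 0
  remainder 0.

S(f_1,h_6): lcm = ab. S = \tfrac{7}{4}a + \tfrac{1}{4}b - \tfrac{7}{4}.
  leading term a: subtract (-\tfrac{7}{16})·f_3 from \tfrac{7}{4}a + \tfrac{1}{4}b - \tfrac{7}{4} → \tfrac{25}{16}b
  leading term b: subtract (\tfrac{10}{21})·h_6 from \tfrac{25}{16}b → 0
  remainder 0.

S(f_2,h_6): leading monomials are coprime, so the S-polynomial reduces to 0 (Buchberger's first criterion).
S(f_3,h_6): leading monomials are coprime, so the S-polynomial reduces to 0 (Buchberger's first criterion).
S(h_4,h_6): lcm = b^{3}. S = \tfrac{2}{3}b^{2} - \tfrac{101}{48}b.
  leading term b^{2}: subtract (\tfrac{8}{9})·h_5 from \tfrac{2}{3}b^{2} - \tfrac{101}{48}b → -\tfrac{631}{144}b
  leading term b: subtract (-\tfrac{1262}{945})·h_6 from -\tfrac{631}{144}b → 0
  remainder 0.

S(h_5,h_6): lcm = b^{2}. S = \tfrac{41}{12}b.
  leading term b: subtract (\tfrac{328}{315})·h_6 from \tfrac{41}{12}b → 0
  remainder 0.

Every S-polynomial of the final basis reduces to 0, so we have a Gröbner basis.
Inter-reduce: drop elements whose leading term is divisible by another's, tail-reduce, and make monic.
Reduced Gröbner basis: {a - 1, b}.
Label its elements g_1 = a - 1, g_2 = b.

Reduce p = -3ab + b^{2} + 8b modulo G:
  leading term ab: subtract (-3b)·g_1 from -3ab + b^{2} + 8b → b^{2} + 5b
  leading term b^{2}: subtract (b)·g_2 from b^{2} + 5b → 5b
  leading term b: subtract (5)·g_2 from 5b → 0
  normal form = 0.
Since the normal form is 0, p ∈ I.

-3ab + b^{2} + 8b lies in I (it reduces to 0).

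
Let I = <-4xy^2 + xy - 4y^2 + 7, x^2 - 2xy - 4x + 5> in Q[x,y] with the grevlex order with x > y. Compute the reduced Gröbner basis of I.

G = {xy^2 - 1/4xy + y^2 - 7/4, y^3 - 1/8xy + 5y^2 + 7/8x - 19/8y - 35/8, x^2 - 2xy - 4x + 5}

The reduced Gröbner basis is the canonical form of the ideal for this ordering.

f_1 = -4xy^2 + xy - 4y^2 + 7, LT = xy^2.
f_2 = x^2 - 2xy - 4x + 5, LT = x^2.

S(f_1,f_2): lcm = x^2y^2. S = 2xy^3 - 1/4x^2y + 5xy^2 - 5y^2 - 7/4x.
  leading term xy^3: subtract (-1/2y)·f_1 from 2xy^3 - 1/4x^2y + 5xy^2 - 5y^2 - 7/4x → -1/4x^2y + 11/2xy^2 - 2y^3 - 5y^2 - 7/4x + 7/2y
  leading term x^2y: subtract (-1/4y)·f_2 from -1/4x^2y + 11/2xy^2 - 2y^3 - 5y^2 - 7/4x + 7/2y → 5xy^2 - 2y^3 - xy - 5y^2 - 7/4x + 19/4y
  leading term xy^2: subtract (-5/4)·f_1 from 5xy^2 - 2y^3 - xy - 5y^2 - 7/4x + 19/4y → -2y^3 + 1/4xy - 10y^2 - 7/4x + 19/4y + 35/4
  leading term y^3: no divisor's leading term divides it; move -2y^3 to the remainder.
  leading term xy: no divisor's leading term divides it; move 1/4xy to the remainder.
  leading term y^2: no divisor's leading term divides it; move -10y^2 to the remainder.
  leading term x: no divisor's leading term divides it; move -7/4x to the remainder.
  leading term y: no divisor's leading term divides it; move 19/4y to the remainder.
  leading term 1: no divisor's leading term divides it; move 35/4 to the remainder.
  remainder -2y^3 + 1/4xy - 10y^2 - 7/4x + 19/4y + 35/4 ≠ 0; add g_3 = -2y^3 + 1/4xy - 10y^2 - 7/4x + 19/4y + 35/4 to the basis.

The other S-polynomials (S(f_1,g_3), S(f_2,g_3)) all reduce to 0 modulo the current basis, so we have a Gröbner basis.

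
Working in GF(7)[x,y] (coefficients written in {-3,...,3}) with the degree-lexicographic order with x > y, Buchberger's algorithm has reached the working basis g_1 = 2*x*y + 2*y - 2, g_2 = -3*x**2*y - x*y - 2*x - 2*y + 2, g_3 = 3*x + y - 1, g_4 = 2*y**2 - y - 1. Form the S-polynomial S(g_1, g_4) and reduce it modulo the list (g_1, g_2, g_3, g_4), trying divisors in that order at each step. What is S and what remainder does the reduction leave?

S(g_1, g_4) = -3*x*y + y**2 - 3*x - y; remainder on division = 0.

lcm(LM(g_1), LM(g_4)) = x*y**2.
S = (lcm/LT(g_1))·g_1 − (lcm/LT(g_4))·g_4 = -3*x*y + y**2 - 3*x - y.
Reduce S modulo (g_1, g_2, g_3, g_4) in that order:
  leading term x*y: subtract (2)·g_1 from -3*x*y + y**2 - 3*x - y → y**2 - 3*x + 2*y - 3
  leading term y**2: subtract (-3)·g_4 from y**2 - 3*x + 2*y - 3 → -3*x - y + 1
  leading term x: subtract (-1)·g_3 from -3*x - y + 1 → 0
The remainder is 0, so this S-polynomial contributes no new basis element.
This is the inner loop of Buchberger's algorithm — each nonzero remainder becomes a new basis element.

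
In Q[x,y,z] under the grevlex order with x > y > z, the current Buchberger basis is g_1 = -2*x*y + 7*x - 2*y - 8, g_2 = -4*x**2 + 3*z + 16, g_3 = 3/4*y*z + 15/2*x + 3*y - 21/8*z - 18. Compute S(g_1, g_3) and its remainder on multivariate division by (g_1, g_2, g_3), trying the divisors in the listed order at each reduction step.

lcm(LM(g_1), LM(g_3)) = x*y*z.
S = (lcm/LT(g_1))·g_1 − (lcm/LT(g_3))·g_3 = -10*x**2 - 4*x*y + y*z + 24*x + 4*z.
Reduce S modulo (g_1, g_2, g_3) in that order:
  leading term x**2: subtract (5/2)·g_2 from -10*x**2 - 4*x*y + y*z + 24*x + 4*z → -4*x*y + y*z + 24*x - 7/2*z - 40
  leading term x*y: subtract (2)·g_1 from -4*x*y + y*z + 24*x - 7/2*z - 40 → y*z + 10*x + 4*y - 7/2*z - 24
  leading term y*z: subtract (4/3)·g_3 from y*z + 10*x + 4*y - 7/2*z - 24 → 0
The remainder is 0, so this S-polynomial contributes no new basis element.
This is the inner loop of Buchberger's algorithm — each nonzero remainder becomes a new basis element.

S(g_1, g_3) = -10*x**2 - 4*x*y + y*z + 24*x + 4*z; remainder on division = 0.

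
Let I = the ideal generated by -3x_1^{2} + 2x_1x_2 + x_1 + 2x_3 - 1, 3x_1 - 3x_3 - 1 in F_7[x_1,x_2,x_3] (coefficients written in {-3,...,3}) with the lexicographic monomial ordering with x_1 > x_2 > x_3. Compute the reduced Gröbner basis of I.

f_1 = -3x_1^{2} + 2x_1x_2 + x_1 + 2x_3 - 1, LT = x_1^{2}.
f_2 = 3x_1 - 3x_3 - 1, LT = x_1.

S(f_1,f_2): lcm = x_1^{2}. S = -3x_1x_2 + x_1x_3 - 3x_3 - 2.
  leading term x_1x_2: subtract (-x_2)·f_2 from -3x_1x_2 + x_1x_3 - 3x_3 - 2 → x_1x_3 - 3x_2x_3 - x_2 - 3x_3 - 2
  leading term x_1x_3: subtract (-2x_3)·f_2 from x_1x_3 - 3x_2x_3 - x_2 - 3x_3 - 2 → -3x_2x_3 - x_2 + x_3^{2} + 2x_3 - 2
  leading term x_2x_3: no divisor's leading term divides it; move -3x_2x_3 to the remainder.
  leading term x_2: no divisor's leading term divides it; move -x_2 to the remainder.
  leading term x_3^{2}: no divisor's leading term divides it; move x_3^{2} to the remainder.
  leading term x_3: no divisor's leading term divides it; move 2x_3 to the remainder.
  leading term 1: no divisor's leading term divides it; move -2 to the remainder.
  remainder -3x_2x_3 - x_2 + x_3^{2} + 2x_3 - 2 ≠ 0; add g_3 = -3x_2x_3 - x_2 + x_3^{2} + 2x_3 - 2 to the basis.

S(f_1,g_3): leading monomials are coprime, so the S-polynomial reduces to 0 (Buchberger's first criterion).
S(f_2,g_3): leading monomials are coprime, so the S-polynomial reduces to 0 (Buchberger's first criterion).
Every S-polynomial of the final basis reduces to 0, so we have a Gröbner basis.
Inter-reduce: drop elements whose leading term is divisible by another's, tail-reduce, and make monic.

G = {x_1 - x_3 + 2, x_2x_3 - 2x_2 + 2x_3^{2} - 3x_3 + 3}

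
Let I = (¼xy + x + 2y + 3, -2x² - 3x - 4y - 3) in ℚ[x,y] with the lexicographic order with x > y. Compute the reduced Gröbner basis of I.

G = {x + 1/10y² + 123/40y + 21/5, y³ + 139/4y² + 85y + 48}

f_1 = ¼xy + x + 2y + 3, LT = xy.
f_2 = -2x² - 3x - 4y - 3, LT = x².

S(f_1,f_2): lcm = x²y. S = 4x² + 13/2xy + 12x - 2y² - 3/2y.
  reduce S modulo (f_1, f_2):
  remainder -20x - 2y² - 123/2y - 84 ≠ 0; add g_3 = -20x - 2y² - 123/2y - 84 to the basis.

S(f_1,g_3): lcm = xy. S = 4x - 1/10y³ - 123/40y² + 19/5y + 12.
  reduce S modulo (f_1, f_2, g_3):
  remainder -1/10y³ - 139/40y² - 17/2y - 24/5 ≠ 0; add g_4 = -1/10y³ - 139/40y² - 17/2y - 24/5 to the basis.

The other S-polynomials (S(f_2,g_3), S(f_1,g_4), S(f_2,g_4), S(g_3,g_4)) all reduce to 0 modulo the current basis, so we have a Gröbner basis.
Inter-reduce: drop elements whose leading term is divisible by another's, tail-reduce, and make monic.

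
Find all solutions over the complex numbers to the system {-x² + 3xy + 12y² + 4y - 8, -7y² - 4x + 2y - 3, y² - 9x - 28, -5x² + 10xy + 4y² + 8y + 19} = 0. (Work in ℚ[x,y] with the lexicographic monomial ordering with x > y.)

Compute a lex Gröbner basis by Buchberger's algorithm.
f_1 = -x² + 3xy + 12y² + 4y - 8, LT = x².
f_2 = -4x - 7y² + 2y - 3, LT = x.
f_3 = -9x + y² - 28, LT = x.
f_4 = -5x² + 10xy + 4y² + 8y + 19, LT = x².

S(f_1,f_2): lcm = x². S = -7/4xy² - 5/2xy - ¾x - 12y² - 4y + 8.
  leading term xy²: subtract (7/16y²)·f_2 from -7/4xy² - 5/2xy - ¾x - 12y² - 4y + 8 → -5/2xy - ¾x + 49/16y⁴ - ⅞y³ - 171/16y² - 4y + 8
  leading term xy: subtract (⅝y)·f_2 from -5/2xy - ¾x + 49/16y⁴ - ⅞y³ - 171/16y² - 4y + 8 → -¾x + 49/16y⁴ + 7/2y³ - 191/16y² - 17/8y + 8
  leading term x: subtract (3/16)·f_2 from -¾x + 49/16y⁴ + 7/2y³ - 191/16y² - 17/8y + 8 → 49/16y⁴ + 7/2y³ - 85/8y² - 5/2y + 137/16
  leading term y⁴: no divisor's leading term divides it; move 49/16y⁴ to the remainder.
  leading term y³: no divisor's leading term divides it; move 7/2y³ to the remainder.
  leading term y²: no divisor's leading term divides it; move -85/8y² to the remainder.
  leading term y: no divisor's leading term divides it; move -5/2y to the remainder.
  leading term 1: no divisor's leading term divides it; move 137/16 to the remainder.
  remainder 49/16y⁴ + 7/2y³ - 85/8y² - 5/2y + 137/16 ≠ 0; add h_5 = 49/16y⁴ + 7/2y³ - 85/8y² - 5/2y + 137/16 to the basis.

S(f_1,f_3): lcm = x². S = 1/9xy² - 3xy - 28/9x - 12y² - 4y + 8.
  leading term xy²: subtract (-1/36y²)·f_2 from 1/9xy² - 3xy - 28/9x - 12y² - 4y + 8 → -3xy - 28/9x - 7/36y⁴ + 1/18y³ - 145/12y² - 4y + 8
  leading term xy: subtract (¾y)·f_2 from -3xy - 28/9x - 7/36y⁴ + 1/18y³ - 145/12y² - 4y + 8 → -28/9x - 7/36y⁴ + 191/36y³ - 163/12y² - 7/4y + 8
  leading term x: subtract (7/9)·f_2 from -28/9x - 7/36y⁴ + 191/36y³ - 163/12y² - 7/4y + 8 → -7/36y⁴ + 191/36y³ - 293/36y² - 119/36y + 31/3
  leading term y⁴: subtract (-4/63)·h_5 from -7/36y⁴ + 191/36y³ - 293/36y² - 119/36y + 31/3 → 199/36y³ - 2221/252y² - 97/28y + 2741/252
  leading term y³: no divisor's leading term divides it; move 199/36y³ to the remainder.
  leading term y²: no divisor's leading term divides it; move -2221/252y² to the remainder.
  leading term y: no divisor's leading term divides it; move -97/28y to the remainder.
  leading term 1: no divisor's leading term divides it; move 2741/252 to the remainder.
  remainder 199/36y³ - 2221/252y² - 97/28y + 2741/252 ≠ 0; add h_6 = 199/36y³ - 2221/252y² - 97/28y + 2741/252 to the basis.

S(f_1,f_4): lcm = x². S = -xy - 56/5y² - 12/5y + 59/5.
  leading term xy: subtract (¼y)·f_2 from -xy - 56/5y² - 12/5y + 59/5 → 7/4y³ - 117/10y² - 33/20y + 59/5
  leading term y³: subtract (63/199)·h_6 from 7/4y³ - 117/10y² - 33/20y + 59/5 → -35461/3980y² - 1101/1990y + 33259/3980
  leading term y²: no divisor's leading term divides it; move -35461/3980y² to the remainder.
  leading term y: no divisor's leading term divides it; move -1101/1990y to the remainder.
  leading term 1: no divisor's leading term divides it; move 33259/3980 to the remainder.
  remainder -35461/3980y² - 1101/1990y + 33259/3980 ≠ 0; add h_7 = -35461/3980y² - 1101/1990y + 33259/3980 to the basis.

S(f_2,f_3): lcm = x. S = 67/36y² - ½y - 85/36.
  leading term y²: subtract (-66665/319149)·h_7 from 67/36y² - ½y - 85/36 → -65486/106383y - 65486/106383
  leading term y: no divisor's leading term divides it; move -65486/106383y to the remainder.
  leading term 1: no divisor's leading term divides it; move -65486/106383 to the remainder.
  remainder -65486/106383y - 65486/106383 ≠ 0; add h_8 = -65486/106383y - 65486/106383 to the basis.

The other S-polynomials (S(f_2,f_4), S(f_3,f_4), S(f_1,h_5), S(f_2,h_5), S(f_3,h_5), S(f_4,h_5), S(f_1,h_6), S(f_2,h_6), S(f_3,h_6), S(f_4,h_6), S(h_5,h_6), S(f_1,h_7), S(f_2,h_7), S(f_3,h_7), S(f_4,h_7), S(h_5,h_7), S(h_6,h_7), S(f_1,h_8), S(f_2,h_8), S(f_3,h_8), S(f_4,h_8), S(h_5,h_8), S(h_6,h_8), S(h_7,h_8)) all reduce to 0 modulo the current basis, so we have a Gröbner basis.
Inter-reduce: drop elements whose leading term is divisible by another's, tail-reduce, and make monic.
Reduced Gröbner basis: {x + 3, y + 1}.

The lex basis is triangular: the last element involves only y. Solving y + 1 = 0 gives y ∈ {-1}; substituting each value into the earlier elements determines the remaining variables.
  y = -1: the earlier basis element becomes x + 3 = 0, giving x = -3 — point (-3, -1).

{(-3, -1)}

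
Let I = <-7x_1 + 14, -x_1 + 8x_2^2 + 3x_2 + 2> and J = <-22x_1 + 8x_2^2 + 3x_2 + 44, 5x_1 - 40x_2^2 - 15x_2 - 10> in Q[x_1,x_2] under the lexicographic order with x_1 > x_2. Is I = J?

Yes, the ideals are equal.

Two ideals are equal iff their reduced Gröbner bases coincide (the reduced basis is unique for a fixed ordering).
Buchberger on the first generating set:
f_1 = -7x_1 + 14, LT = x_1.
f_2 = -x_1 + 8x_2^2 + 3x_2 + 2, LT = x_1.

S(f_1,f_2): lcm = x_1. S = 8x_2^2 + 3x_2.
  leading term x_2^2: no divisor's leading term divides it; move 8x_2^2 to the remainder.
  leading term x_2: no divisor's leading term divides it; move 3x_2 to the remainder.
  remainder 8x_2^2 + 3x_2 ≠ 0; add g_3 = 8x_2^2 + 3x_2 to the basis.

S(f_1,g_3): leading monomials are coprime, so the S-polynomial reduces to 0 (Buchberger's first criterion).
S(f_2,g_3): leading monomials are coprime, so the S-polynomial reduces to 0 (Buchberger's first criterion).
Every S-polynomial of the final basis reduces to 0, so we have a Gröbner basis.
Inter-reduce: drop elements whose leading term is divisible by another's, tail-reduce, and make monic.
Reduced Gröbner basis: {x_1 - 2, x_2^2 + 3/8x_2}.

Buchberger on the second generating set:
h_1 = -22x_1 + 8x_2^2 + 3x_2 + 44, LT = x_1.
h_2 = 5x_1 - 40x_2^2 - 15x_2 - 10, LT = x_1.

S(h_1,h_2): lcm = x_1. S = 84/11x_2^2 + 63/22x_2.
  leading term x_2^2: no divisor's leading term divides it; move 84/11x_2^2 to the remainder.
  leading term x_2: no divisor's leading term divides it; move 63/22x_2 to the remainder.
  remainder 84/11x_2^2 + 63/22x_2 ≠ 0; add k_3 = 84/11x_2^2 + 63/22x_2 to the basis.

S(h_1,k_3): leading monomials are coprime, so the S-polynomial reduces to 0 (Buchberger's first criterion).
S(h_2,k_3): leading monomials are coprime, so the S-polynomial reduces to 0 (Buchberger's first criterion).
Every S-polynomial of the final basis reduces to 0, so we have a Gröbner basis.
Inter-reduce: drop elements whose leading term is divisible by another's, tail-reduce, and make monic.
Reduced Gröbner basis: {x_1 - 2, x_2^2 + 3/8x_2}.

The two bases agree; hence the ideals are identical.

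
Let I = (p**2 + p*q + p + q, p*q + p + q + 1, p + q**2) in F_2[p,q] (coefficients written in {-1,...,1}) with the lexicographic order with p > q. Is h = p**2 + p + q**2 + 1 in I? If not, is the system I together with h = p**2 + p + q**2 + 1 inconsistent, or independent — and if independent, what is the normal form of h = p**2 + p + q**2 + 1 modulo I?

p**2 + p + q**2 + 1 lies in I (it reduces to 0).

First compute the reduced Gröbner basis of I by Buchberger's algorithm.
f_1 = p**2 + p*q + p + q, LT = p**2.
f_2 = p*q + p + q + 1, LT = p*q.
f_3 = p + q**2, LT = p.

S(f_1,f_2): lcm = p**2*q. S = p**2 + p*q**2 + p + q**2.
  leading term p**2: subtract (1)·f_1 from p**2 + p*q**2 + p + q**2 → p*q**2 + p*q + q**2 + q
  leading term p*q**2: subtract (q)·f_2 from p*q**2 + p*q + q**2 + q → 0
  remainder 0.

S(f_1,f_3): lcm = p**2. S = p*q**2 + p*q + p + q.
  leading term p*q**2: subtract (q)·f_2 from p*q**2 + p*q + p + q → p + q**2
  leading term p: subtract (1)·f_3 from p + q**2 → 0
  remainder 0.

S(f_2,f_3): lcm = p*q. S = p + q**3 + q + 1.
  leading term p: subtract (1)·f_3 from p + q**3 + q + 1 → q**3 + q**2 + q + 1
  leading term q**3: no divisor's leading term divides it; move q**3 to the remainder.
  leading term q**2: no divisor's leading term divides it; move q**2 to the remainder.
  leading term q: no divisor's leading term divides it; move q to the remainder.
  leading term 1: no divisor's leading term divides it; move 1 to the remainder.
  remainder q**3 + q**2 + q + 1 ≠ 0; add k_4 = q**3 + q**2 + q + 1 to the basis.

S(f_1,k_4): leading monomials are coprime, so the S-polynomial reduces to 0 (Buchberger's first criterion).
S(f_2,k_4): lcm = p*q**3. S = p*q + p + q**3 + q**2.
  leading term p*q: subtract (1)·f_2 from p*q + p + q**3 + q**2 → q**3 + q**2 + q + 1
  leading term q**3: subtract (1)·k_4 from q**3 + q**2 + q + 1 → 0
  remainder 0.

S(f_3,k_4): leading monomials are coprime, so the S-polynomial reduces to 0 (Buchberger's first criterion).
Every S-polynomial of the final basis reduces to 0, so we have a Gröbner basis.
Inter-reduce: drop elements whose leading term is divisible by another's, tail-reduce, and make monic.
Reduced Gröbner basis: {p + q**2, q**3 + q**2 + q + 1}.
Label its elements g_1 = p + q**2, g_2 = q**3 + q**2 + q + 1.

Reduce h = p**2 + p + q**2 + 1 modulo G:
  leading term p**2: subtract (p)·g_1 from p**2 + p + q**2 + 1 → p*q**2 + p + q**2 + 1
  leading term p*q**2: subtract (q**2)·g_1 from p*q**2 + p + q**2 + 1 → p + q**4 + q**2 + 1
  leading term p: subtract (1)·g_1 from p + q**4 + q**2 + 1 → q**4 + 1
  leading term q**4: subtract (q)·g_2 from q**4 + 1 → q**3 + q**2 + q + 1
  leading term q**3: subtract (1)·g_2 from q**3 + q**2 + q + 1 → 0
  normal form = 0.
Since the normal form is 0, h ∈ I.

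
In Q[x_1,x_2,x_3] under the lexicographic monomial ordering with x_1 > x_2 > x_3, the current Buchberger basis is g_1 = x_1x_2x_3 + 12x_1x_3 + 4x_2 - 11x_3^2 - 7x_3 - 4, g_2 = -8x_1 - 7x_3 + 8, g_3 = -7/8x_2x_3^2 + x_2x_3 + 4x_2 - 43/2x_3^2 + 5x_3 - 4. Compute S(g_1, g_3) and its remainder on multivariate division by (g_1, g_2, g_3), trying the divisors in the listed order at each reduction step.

S(g_1, g_3) = 8/7x_1x_2x_3 + 32/7x_1x_2 - 88/7x_1x_3^2 + 40/7x_1x_3 - 32/7x_1 + 4x_2x_3 - 11x_3^3 - 7x_3^2 - 4x_3; remainder on division = 0.

lcm(LM(g_1), LM(g_3)) = x_1x_2x_3^2.
S = (lcm/LT(g_1))·g_1 − (lcm/LT(g_3))·g_3 = 8/7x_1x_2x_3 + 32/7x_1x_2 - 88/7x_1x_3^2 + 40/7x_1x_3 - 32/7x_1 + 4x_2x_3 - 11x_3^3 - 7x_3^2 - 4x_3.
Reduce S modulo (g_1, g_2, g_3) in that order:
  leading term x_1x_2x_3: subtract (8/7)·g_1 from 8/7x_1x_2x_3 + 32/7x_1x_2 - 88/7x_1x_3^2 + 40/7x_1x_3 - 32/7x_1 + 4x_2x_3 - 11x_3^3 - 7x_3^2 - 4x_3 → 32/7x_1x_2 - 88/7x_1x_3^2 - 8x_1x_3 - 32/7x_1 + 4x_2x_3 - 32/7x_2 - 11x_3^3 + 39/7x_3^2 + 4x_3 + 32/7
  leading term x_1x_2: subtract (-4/7x_2)·g_2 from 32/7x_1x_2 - 88/7x_1x_3^2 - 8x_1x_3 - 32/7x_1 + 4x_2x_3 - 32/7x_2 - 11x_3^3 + 39/7x_3^2 + 4x_3 + 32/7 → -88/7x_1x_3^2 - 8x_1x_3 - 32/7x_1 - 11x_3^3 + 39/7x_3^2 + 4x_3 + 32/7
  leading term x_1x_3^2: subtract (11/7x_3^2)·g_2 from -88/7x_1x_3^2 - 8x_1x_3 - 32/7x_1 - 11x_3^3 + 39/7x_3^2 + 4x_3 + 32/7 → -8x_1x_3 - 32/7x_1 - 7x_3^2 + 4x_3 + 32/7
  leading term x_1x_3: subtract (x_3)·g_2 from -8x_1x_3 - 32/7x_1 - 7x_3^2 + 4x_3 + 32/7 → -32/7x_1 - 4x_3 + 32/7
  leading term x_1: subtract (4/7)·g_2 from -32/7x_1 - 4x_3 + 32/7 → 0
The remainder is 0, so this S-polynomial contributes no new basis element.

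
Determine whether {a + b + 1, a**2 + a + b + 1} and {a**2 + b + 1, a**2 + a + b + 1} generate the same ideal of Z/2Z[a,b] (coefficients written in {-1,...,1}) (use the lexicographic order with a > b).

No, the ideals differ.

Two ideals are equal iff their reduced Gröbner bases coincide (the reduced basis is unique for a fixed ordering).
Buchberger on the first generating set:
f_1 = a + b + 1, LT = a.
f_2 = a**2 + a + b + 1, LT = a**2.

S(f_1,f_2): lcm = a**2. S = a*b + b + 1.
  leading term a*b: subtract (b)·f_1 from a*b + b + 1 → b**2 + 1
  leading term b**2: no divisor's leading term divides it; move b**2 to the remainder.
  leading term 1: no divisor's leading term divides it; move 1 to the remainder.
  remainder b**2 + 1 ≠ 0; add g_3 = b**2 + 1 to the basis.

S(f_1,g_3): leading monomials are coprime, so the S-polynomial reduces to 0 (Buchberger's first criterion).
S(f_2,g_3): leading monomials are coprime, so the S-polynomial reduces to 0 (Buchberger's first criterion).
Every S-polynomial of the final basis reduces to 0, so we have a Gröbner basis.
Inter-reduce: drop elements whose leading term is divisible by another's, tail-reduce, and make monic.
Reduced Gröbner basis: {a + b + 1, b**2 + 1}.

Buchberger on the second generating set:
h_1 = a**2 + b + 1, LT = a**2.
h_2 = a**2 + a + b + 1, LT = a**2.

S(h_1,h_2): lcm = a**2. S = a.
  leading term a: no divisor's leading term divides it; move a to the remainder.
  remainder a ≠ 0; add k_3 = a to the basis.

S(h_1,k_3): lcm = a**2. S = b + 1.
  leading term b: no divisor's leading term divides it; move b to the remainder.
  leading term 1: no divisor's leading term divides it; move 1 to the remainder.
  remainder b + 1 ≠ 0; add k_4 = b + 1 to the basis.

S(h_2,k_3): lcm = a**2. S = a + b + 1.
  leading term a: subtract (1)·k_3 from a + b + 1 → b + 1
  leading term b: subtract (1)·k_4 from b + 1 → 0
  remainder 0.

S(h_1,k_4): leading monomials are coprime, so the S-polynomial reduces to 0 (Buchberger's first criterion).
S(h_2,k_4): leading monomials are coprime, so the S-polynomial reduces to 0 (Buchberger's first criterion).
S(k_3,k_4): leading monomials are coprime, so the S-polynomial reduces to 0 (Buchberger's first criterion).
Every S-polynomial of the final basis reduces to 0, so we have a Gröbner basis.
Inter-reduce: drop elements whose leading term is divisible by another's, tail-reduce, and make monic.
Reduced Gröbner basis: {a, b + 1}.

These differ, so the ideals are not equal.
The same test decides containment: I ⊆ J iff every generator of I reduces to 0 modulo a Gröbner basis of J.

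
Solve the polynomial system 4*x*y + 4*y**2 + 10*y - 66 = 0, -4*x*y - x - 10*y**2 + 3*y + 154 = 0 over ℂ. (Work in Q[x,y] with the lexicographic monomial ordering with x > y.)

{(-5, -3), (257/6 + 19*sqrt(223)/6, 8/3 - sqrt(223)/6), (257/6 - 19*sqrt(223)/6, sqrt(223)/6 + 8/3)}

Compute a lex Gröbner basis by Buchberger's algorithm.
f_1 = 4*x*y + 4*y**2 + 10*y - 66, LT = x*y.
f_2 = -4*x*y - x - 10*y**2 + 3*y + 154, LT = x*y.

S(f_1,f_2): lcm = x*y. S = -1/4*x - 3/2*y**2 + 13/4*y + 22.
  leading term x: no divisor's leading term divides it; move -1/4*x to the remainder.
  leading term y**2: no divisor's leading term divides it; move -3/2*y**2 to the remainder.
  leading term y: no divisor's leading term divides it; move 13/4*y to the remainder.
  leading term 1: no divisor's leading term divides it; move 22 to the remainder.
  remainder -1/4*x - 3/2*y**2 + 13/4*y + 22 ≠ 0; add h_3 = -1/4*x - 3/2*y**2 + 13/4*y + 22 to the basis.

S(f_1,h_3): lcm = x*y. S = -6*y**3 + 14*y**2 + 181/2*y - 33/2.
  leading term y**3: no divisor's leading term divides it; move -6*y**3 to the remainder.
  leading term y**2: no divisor's leading term divides it; move 14*y**2 to the remainder.
  leading term y: no divisor's leading term divides it; move 181/2*y to the remainder.
  leading term 1: no divisor's leading term divides it; move -33/2 to the remainder.
  remainder -6*y**3 + 14*y**2 + 181/2*y - 33/2 ≠ 0; add h_4 = -6*y**3 + 14*y**2 + 181/2*y - 33/2 to the basis.

S(f_2,h_3): lcm = x*y. S = 1/4*x - 6*y**3 + 31/2*y**2 + 349/4*y - 77/2.
  leading term x: subtract (-1)·h_3 from 1/4*x - 6*y**3 + 31/2*y**2 + 349/4*y - 77/2 → -6*y**3 + 14*y**2 + 181/2*y - 33/2
  leading term y**3: subtract (1)·h_4 from -6*y**3 + 14*y**2 + 181/2*y - 33/2 → 0
  remainder 0.

S(f_1,h_4): lcm = x*y**3. S = 7/3*x*y**2 + 181/12*x*y - 11/4*x + y**4 + 5/2*y**3 - 33/2*y**2.
  leading term x*y**2: subtract (7/12*y)·f_1 from 7/3*x*y**2 + 181/12*x*y - 11/4*x + y**4 + 5/2*y**3 - 33/2*y**2 → 181/12*x*y - 11/4*x + y**4 + 1/6*y**3 - 67/3*y**2 + 77/2*y
  leading term x*y: subtract (181/48)·f_1 from 181/12*x*y - 11/4*x + y**4 + 1/6*y**3 - 67/3*y**2 + 77/2*y → -11/4*x + y**4 + 1/6*y**3 - 449/12*y**2 + 19/24*y + 1991/8
  leading term x: subtract (11)·h_3 from -11/4*x + y**4 + 1/6*y**3 - 449/12*y**2 + 19/24*y + 1991/8 → y**4 + 1/6*y**3 - 251/12*y**2 - 839/24*y + 55/8
  leading term y**4: subtract (-1/6*y)·h_4 from y**4 + 1/6*y**3 - 251/12*y**2 - 839/24*y + 55/8 → 5/2*y**3 - 35/6*y**2 - 905/24*y + 55/8
  leading term y**3: subtract (-5/12)·h_4 from 5/2*y**3 - 35/6*y**2 - 905/24*y + 55/8 → 0
  remainder 0.

S(f_2,h_4): lcm = x*y**3. S = 31/12*x*y**2 + 181/12*x*y - 11/4*x + 5/2*y**4 - 3/4*y**3 - 77/2*y**2.
  leading term x*y**2: subtract (31/48*y)·f_1 from 31/12*x*y**2 + 181/12*x*y - 11/4*x + 5/2*y**4 - 3/4*y**3 - 77/2*y**2 → 181/12*x*y - 11/4*x + 5/2*y**4 - 10/3*y**3 - 1079/24*y**2 + 341/8*y
  leading term x*y: subtract (181/48)·f_1 from 181/12*x*y - 11/4*x + 5/2*y**4 - 10/3*y**3 - 1079/24*y**2 + 341/8*y → -11/4*x + 5/2*y**4 - 10/3*y**3 - 1441/24*y**2 + 59/12*y + 1991/8
  leading term x: subtract (11)·h_3 from -11/4*x + 5/2*y**4 - 10/3*y**3 - 1441/24*y**2 + 59/12*y + 1991/8 → 5/2*y**4 - 10/3*y**3 - 1045/24*y**2 - 185/6*y + 55/8
  leading term y**4: subtract (-5/12*y)·h_4 from 5/2*y**4 - 10/3*y**3 - 1045/24*y**2 - 185/6*y + 55/8 → 5/2*y**3 - 35/6*y**2 - 905/24*y + 55/8
  leading term y**3: subtract (-5/12)·h_4 from 5/2*y**3 - 35/6*y**2 - 905/24*y + 55/8 → 0
  remainder 0.

S(h_3,h_4): leading monomials are coprime, so the S-polynomial reduces to 0 (Buchberger's first criterion).
Every S-polynomial of the final basis reduces to 0, so we have a Gröbner basis.
Inter-reduce: drop elements whose leading term is divisible by another's, tail-reduce, and make monic.
Reduced Gröbner basis: {x + 6*y**2 - 13*y - 88, y**3 - 7/3*y**2 - 181/12*y + 11/4}.

A lex Gröbner basis eliminates variables successively. Here y**3 - 7/3*y**2 - 181/12*y + 11/4 depends only on y, with roots {-3, 8/3 - sqrt(223)/6, sqrt(223)/6 + 8/3}; lifting each root through the earlier basis elements recovers the full solutions.
  y = -3: the earlier basis element becomes x + 5 = 0, giving x = -5 — point (-5, -3).
  y = 8/3 - sqrt(223)/6: the earlier basis element becomes x - 19*sqrt(223)/6 - 257/6 = 0, giving x = 257/6 + 19*sqrt(223)/6 — point (257/6 + 19*sqrt(223)/6, 8/3 - sqrt(223)/6).
  y = sqrt(223)/6 + 8/3: the earlier basis element becomes x - 257/6 + 19*sqrt(223)/6 = 0, giving x = 257/6 - 19*sqrt(223)/6 — point (257/6 - 19*sqrt(223)/6, sqrt(223)/6 + 8/3).
Check: every point annihilates each of the original generators.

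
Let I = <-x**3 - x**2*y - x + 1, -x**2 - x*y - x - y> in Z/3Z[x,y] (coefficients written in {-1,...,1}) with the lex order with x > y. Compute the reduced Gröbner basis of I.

G = {x - y + 1, y**2 + y}

f_1 = -x**3 - x**2*y - x + 1, LT = x**3.
f_2 = -x**2 - x*y - x - y, LT = x**2.

S(f_1,f_2): lcm = x**3. S = -x**2 - x*y + x - 1.
  leading term x**2: subtract (1)·f_2 from -x**2 - x*y + x - 1 → -x + y - 1
  leading term x: no divisor's leading term divides it; move -x to the remainder.
  leading term y: no divisor's leading term divides it; move y to the remainder.
  leading term 1: no divisor's leading term divides it; move -1 to the remainder.
  remainder -x + y - 1 ≠ 0; add g_3 = -x + y - 1 to the basis.

S(f_1,g_3): lcm = x**3. S = -x**2*y - x**2 + x - 1.
  leading term x**2*y: subtract (y)·f_2 from -x**2*y - x**2 + x - 1 → -x**2 + x*y**2 + x*y + x + y**2 - 1
  leading term x**2: subtract (1)·f_2 from -x**2 + x*y**2 + x*y + x + y**2 - 1 → x*y**2 - x*y - x + y**2 + y - 1
  leading term x*y**2: subtract (-y**2)·g_3 from x*y**2 - x*y - x + y**2 + y - 1 → -x*y - x + y**3 + y - 1
  leading term x*y: subtract (y)·g_3 from -x*y - x + y**3 + y - 1 → -x + y**3 - y**2 - y - 1
  leading term x: subtract (1)·g_3 from -x + y**3 - y**2 - y - 1 → y**3 - y**2 + y
  leading term y**3: no divisor's leading term divides it; move y**3 to the remainder.
  leading term y**2: no divisor's leading term divides it; move -y**2 to the remainder.
  leading term y: no divisor's leading term divides it; move y to the remainder.
  remainder y**3 - y**2 + y ≠ 0; add g_4 = y**3 - y**2 + y to the basis.

S(f_2,g_3): lcm = x**2. S = -x*y + y.
  leading term x*y: subtract (y)·g_3 from -x*y + y → -y**2 - y
  leading term y**2: no divisor's leading term divides it; move -y**2 to the remainder.
  leading term y: no divisor's leading term divides it; move -y to the remainder.
  remainder -y**2 - y ≠ 0; add g_5 = -y**2 - y to the basis.

The other S-polynomials (S(f_1,g_4), S(f_2,g_4), S(g_3,g_4), S(f_1,g_5), S(f_2,g_5), S(g_3,g_5), S(g_4,g_5)) all reduce to 0 modulo the current basis, so we have a Gröbner basis.
Inter-reduce: drop elements whose leading term is divisible by another's, tail-reduce, and make monic.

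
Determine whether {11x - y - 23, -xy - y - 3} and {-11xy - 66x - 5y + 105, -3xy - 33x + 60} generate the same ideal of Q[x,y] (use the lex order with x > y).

Since reduced Gröbner bases are canonical representatives of ideals under a given ordering, it suffices to compute and compare them.
Buchberger on the first generating set:
f_1 = 11x - y - 23, LT = x.
f_2 = -xy - y - 3, LT = xy.

S(f_1,f_2): lcm = xy. S = -1/11y^2 - 34/11y - 3.
  leading term y^2: no divisor's leading term divides it; move -1/11y^2 to the remainder.
  leading term y: no divisor's leading term divides it; move -34/11y to the remainder.
  leading term 1: no divisor's leading term divides it; move -3 to the remainder.
  remainder -1/11y^2 - 34/11y - 3 ≠ 0; add g_3 = -1/11y^2 - 34/11y - 3 to the basis.

S(f_1,g_3): leading monomials are coprime, so the S-polynomial reduces to 0 (Buchberger's first criterion).
S(f_2,g_3): lcm = xy^2. S = -34xy - 33x + y^2 + 3y.
  leading term xy: subtract (-34/11y)·f_1 from -34xy - 33x + y^2 + 3y → -33x - 23/11y^2 - 749/11y
  leading term x: subtract (-3)·f_1 from -33x - 23/11y^2 - 749/11y → -23/11y^2 - 782/11y - 69
  leading term y^2: subtract (23)·g_3 from -23/11y^2 - 782/11y - 69 → 0
  remainder 0.

Every S-polynomial of the final basis reduces to 0, so we have a Gröbner basis.
Inter-reduce: drop elements whose leading term is divisible by another's, tail-reduce, and make monic.
Reduced Gröbner basis: {x - 1/11y - 23/11, y^2 + 34y + 33}.

Buchberger on the second generating set:
h_1 = -11xy - 66x - 5y + 105, LT = xy.
h_2 = -3xy - 33x + 60, LT = xy.

S(h_1,h_2): lcm = xy. S = -5x + 5/11y + 115/11.
  leading term x: no divisor's leading term divides it; move -5x to the remainder.
  leading term y: no divisor's leading term divides it; move 5/11y to the remainder.
  leading term 1: no divisor's leading term divides it; move 115/11 to the remainder.
  remainder -5x + 5/11y + 115/11 ≠ 0; add k_3 = -5x + 5/11y + 115/11 to the basis.

S(h_1,k_3): lcm = xy. S = 6x + 1/11y^2 + 28/11y - 105/11.
  leading term x: subtract (-6/5)·k_3 from 6x + 1/11y^2 + 28/11y - 105/11 → 1/11y^2 + 34/11y + 3
  leading term y^2: no divisor's leading term divides it; move 1/11y^2 to the remainder.
  leading term y: no divisor's leading term divides it; move 34/11y to the remainder.
  leading term 1: no divisor's leading term divides it; move 3 to the remainder.
  remainder 1/11y^2 + 34/11y + 3 ≠ 0; add k_4 = 1/11y^2 + 34/11y + 3 to the basis.

S(h_2,k_3): lcm = xy. S = 11x + 1/11y^2 + 23/11y - 20.
  leading term x: subtract (-11/5)·k_3 from 11x + 1/11y^2 + 23/11y - 20 → 1/11y^2 + 34/11y + 3
  leading term y^2: subtract (1)·k_4 from 1/11y^2 + 34/11y + 3 → 0
  remainder 0.

S(h_1,k_4): lcm = xy^2. S = -28xy - 33x + 5/11y^2 - 105/11y.
  leading term xy: subtract (28/11)·h_1 from -28xy - 33x + 5/11y^2 - 105/11y → 135x + 5/11y^2 + 35/11y - 2940/11
  leading term x: subtract (-27)·k_3 from 135x + 5/11y^2 + 35/11y - 2940/11 → 5/11y^2 + 170/11y + 15
  leading term y^2: subtract (5)·k_4 from 5/11y^2 + 170/11y + 15 → 0
  remainder 0.

S(h_2,k_4): lcm = xy^2. S = -23xy - 33x - 20y.
  leading term xy: subtract (23/11)·h_1 from -23xy - 33x - 20y → 105x - 105/11y - 2415/11
  leading term x: subtract (-21)·k_3 from 105x - 105/11y - 2415/11 → 0
  remainder 0.

S(k_3,k_4): leading monomials are coprime, so the S-polynomial reduces to 0 (Buchberger's first criterion).
Every S-polynomial of the final basis reduces to 0, so we have a Gröbner basis.
Inter-reduce: drop elements whose leading term is divisible by another's, tail-reduce, and make monic.
Reduced Gröbner basis: {x - 1/11y - 23/11, y^2 + 34y + 33}.

The two bases agree; hence the ideals are identical.
The same test decides containment: I ⊆ J iff every generator of I reduces to 0 modulo a Gröbner basis of J.

Yes, the ideals are equal.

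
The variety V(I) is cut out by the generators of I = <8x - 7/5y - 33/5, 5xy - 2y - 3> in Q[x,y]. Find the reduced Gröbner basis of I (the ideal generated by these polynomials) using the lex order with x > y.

G = {x - 7/40y - 33/40, y^2 + 17/7y - 24/7}

f_1 = 8x - 7/5y - 33/5, LT = x.
f_2 = 5xy - 2y - 3, LT = xy.

S(f_1,f_2): lcm = xy. S = -7/40y^2 - 17/40y + 3/5.
  leading term y^2: no divisor's leading term divides it; move -7/40y^2 to the remainder.
  leading term y: no divisor's leading term divides it; move -17/40y to the remainder.
  leading term 1: no divisor's leading term divides it; move 3/5 to the remainder.
  remainder -7/40y^2 - 17/40y + 3/5 ≠ 0; add g_3 = -7/40y^2 - 17/40y + 3/5 to the basis.

S(f_1,g_3): leading monomials are coprime, so the S-polynomial reduces to 0 (Buchberger's first criterion).
S(f_2,g_3): lcm = xy^2. S = -17/7xy + 24/7x - 2/5y^2 - 3/5y.
  leading term xy: subtract (-17/56y)·f_1 from -17/7xy + 24/7x - 2/5y^2 - 3/5y → 24/7x - 33/40y^2 - 729/280y
  leading term x: subtract (3/7)·f_1 from 24/7x - 33/40y^2 - 729/280y → -33/40y^2 - 561/280y + 99/35
  leading term y^2: subtract (33/7)·g_3 from -33/40y^2 - 561/280y + 99/35 → 0
  remainder 0.

Every S-polynomial of the final basis reduces to 0, so we have a Gröbner basis.
Inter-reduce: drop elements whose leading term is divisible by another's, tail-reduce, and make monic.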